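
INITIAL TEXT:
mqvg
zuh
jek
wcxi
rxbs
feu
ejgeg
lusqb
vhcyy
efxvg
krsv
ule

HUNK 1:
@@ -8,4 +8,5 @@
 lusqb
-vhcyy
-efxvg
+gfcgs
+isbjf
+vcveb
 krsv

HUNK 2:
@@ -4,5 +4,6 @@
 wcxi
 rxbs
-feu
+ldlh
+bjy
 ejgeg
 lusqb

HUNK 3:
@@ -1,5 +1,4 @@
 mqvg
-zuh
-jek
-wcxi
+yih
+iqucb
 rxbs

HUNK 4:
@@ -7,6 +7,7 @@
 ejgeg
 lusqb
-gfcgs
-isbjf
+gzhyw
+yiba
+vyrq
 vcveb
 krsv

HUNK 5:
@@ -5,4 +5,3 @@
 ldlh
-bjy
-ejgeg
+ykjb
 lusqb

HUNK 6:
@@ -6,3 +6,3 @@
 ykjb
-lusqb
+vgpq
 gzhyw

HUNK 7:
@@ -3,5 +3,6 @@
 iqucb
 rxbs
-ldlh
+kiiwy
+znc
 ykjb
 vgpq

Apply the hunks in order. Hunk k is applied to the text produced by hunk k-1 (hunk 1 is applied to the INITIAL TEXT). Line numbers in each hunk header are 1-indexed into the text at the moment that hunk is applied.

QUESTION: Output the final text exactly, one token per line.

Hunk 1: at line 8 remove [vhcyy,efxvg] add [gfcgs,isbjf,vcveb] -> 13 lines: mqvg zuh jek wcxi rxbs feu ejgeg lusqb gfcgs isbjf vcveb krsv ule
Hunk 2: at line 4 remove [feu] add [ldlh,bjy] -> 14 lines: mqvg zuh jek wcxi rxbs ldlh bjy ejgeg lusqb gfcgs isbjf vcveb krsv ule
Hunk 3: at line 1 remove [zuh,jek,wcxi] add [yih,iqucb] -> 13 lines: mqvg yih iqucb rxbs ldlh bjy ejgeg lusqb gfcgs isbjf vcveb krsv ule
Hunk 4: at line 7 remove [gfcgs,isbjf] add [gzhyw,yiba,vyrq] -> 14 lines: mqvg yih iqucb rxbs ldlh bjy ejgeg lusqb gzhyw yiba vyrq vcveb krsv ule
Hunk 5: at line 5 remove [bjy,ejgeg] add [ykjb] -> 13 lines: mqvg yih iqucb rxbs ldlh ykjb lusqb gzhyw yiba vyrq vcveb krsv ule
Hunk 6: at line 6 remove [lusqb] add [vgpq] -> 13 lines: mqvg yih iqucb rxbs ldlh ykjb vgpq gzhyw yiba vyrq vcveb krsv ule
Hunk 7: at line 3 remove [ldlh] add [kiiwy,znc] -> 14 lines: mqvg yih iqucb rxbs kiiwy znc ykjb vgpq gzhyw yiba vyrq vcveb krsv ule

Answer: mqvg
yih
iqucb
rxbs
kiiwy
znc
ykjb
vgpq
gzhyw
yiba
vyrq
vcveb
krsv
ule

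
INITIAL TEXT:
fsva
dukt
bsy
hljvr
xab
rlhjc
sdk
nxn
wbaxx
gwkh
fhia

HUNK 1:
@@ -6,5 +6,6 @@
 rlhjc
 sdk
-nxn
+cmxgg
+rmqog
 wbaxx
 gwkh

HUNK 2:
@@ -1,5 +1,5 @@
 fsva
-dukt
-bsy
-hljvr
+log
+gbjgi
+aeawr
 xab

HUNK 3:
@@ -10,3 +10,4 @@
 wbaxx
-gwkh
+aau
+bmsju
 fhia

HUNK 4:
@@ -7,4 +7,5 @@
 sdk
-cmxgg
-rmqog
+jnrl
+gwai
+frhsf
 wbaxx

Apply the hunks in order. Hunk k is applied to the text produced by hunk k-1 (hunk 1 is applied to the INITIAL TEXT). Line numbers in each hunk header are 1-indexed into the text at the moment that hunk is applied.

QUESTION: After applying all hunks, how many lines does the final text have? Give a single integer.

Answer: 14

Derivation:
Hunk 1: at line 6 remove [nxn] add [cmxgg,rmqog] -> 12 lines: fsva dukt bsy hljvr xab rlhjc sdk cmxgg rmqog wbaxx gwkh fhia
Hunk 2: at line 1 remove [dukt,bsy,hljvr] add [log,gbjgi,aeawr] -> 12 lines: fsva log gbjgi aeawr xab rlhjc sdk cmxgg rmqog wbaxx gwkh fhia
Hunk 3: at line 10 remove [gwkh] add [aau,bmsju] -> 13 lines: fsva log gbjgi aeawr xab rlhjc sdk cmxgg rmqog wbaxx aau bmsju fhia
Hunk 4: at line 7 remove [cmxgg,rmqog] add [jnrl,gwai,frhsf] -> 14 lines: fsva log gbjgi aeawr xab rlhjc sdk jnrl gwai frhsf wbaxx aau bmsju fhia
Final line count: 14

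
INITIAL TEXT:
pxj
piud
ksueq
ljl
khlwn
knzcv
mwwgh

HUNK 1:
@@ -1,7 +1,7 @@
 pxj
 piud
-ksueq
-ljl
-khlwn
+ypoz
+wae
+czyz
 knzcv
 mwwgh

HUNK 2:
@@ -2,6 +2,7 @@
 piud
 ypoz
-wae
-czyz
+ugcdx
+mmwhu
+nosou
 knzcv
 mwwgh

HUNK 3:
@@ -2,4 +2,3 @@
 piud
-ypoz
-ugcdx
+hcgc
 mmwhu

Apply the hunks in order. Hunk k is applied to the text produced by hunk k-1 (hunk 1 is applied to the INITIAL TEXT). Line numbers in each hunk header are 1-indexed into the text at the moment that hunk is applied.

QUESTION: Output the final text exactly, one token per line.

Answer: pxj
piud
hcgc
mmwhu
nosou
knzcv
mwwgh

Derivation:
Hunk 1: at line 1 remove [ksueq,ljl,khlwn] add [ypoz,wae,czyz] -> 7 lines: pxj piud ypoz wae czyz knzcv mwwgh
Hunk 2: at line 2 remove [wae,czyz] add [ugcdx,mmwhu,nosou] -> 8 lines: pxj piud ypoz ugcdx mmwhu nosou knzcv mwwgh
Hunk 3: at line 2 remove [ypoz,ugcdx] add [hcgc] -> 7 lines: pxj piud hcgc mmwhu nosou knzcv mwwgh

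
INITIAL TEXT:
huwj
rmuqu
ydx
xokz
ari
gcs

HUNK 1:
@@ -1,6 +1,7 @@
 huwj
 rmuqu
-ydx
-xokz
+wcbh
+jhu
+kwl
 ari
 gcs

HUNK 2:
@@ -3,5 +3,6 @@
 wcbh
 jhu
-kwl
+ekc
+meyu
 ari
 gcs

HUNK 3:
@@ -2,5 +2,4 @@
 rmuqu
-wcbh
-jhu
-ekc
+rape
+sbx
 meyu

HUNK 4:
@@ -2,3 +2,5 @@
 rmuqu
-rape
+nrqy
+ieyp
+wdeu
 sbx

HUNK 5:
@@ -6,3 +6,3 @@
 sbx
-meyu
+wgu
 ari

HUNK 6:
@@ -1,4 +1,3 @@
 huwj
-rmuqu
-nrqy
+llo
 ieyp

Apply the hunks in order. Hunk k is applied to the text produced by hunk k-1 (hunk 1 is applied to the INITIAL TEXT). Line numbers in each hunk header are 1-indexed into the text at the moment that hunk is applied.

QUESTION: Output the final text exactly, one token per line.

Answer: huwj
llo
ieyp
wdeu
sbx
wgu
ari
gcs

Derivation:
Hunk 1: at line 1 remove [ydx,xokz] add [wcbh,jhu,kwl] -> 7 lines: huwj rmuqu wcbh jhu kwl ari gcs
Hunk 2: at line 3 remove [kwl] add [ekc,meyu] -> 8 lines: huwj rmuqu wcbh jhu ekc meyu ari gcs
Hunk 3: at line 2 remove [wcbh,jhu,ekc] add [rape,sbx] -> 7 lines: huwj rmuqu rape sbx meyu ari gcs
Hunk 4: at line 2 remove [rape] add [nrqy,ieyp,wdeu] -> 9 lines: huwj rmuqu nrqy ieyp wdeu sbx meyu ari gcs
Hunk 5: at line 6 remove [meyu] add [wgu] -> 9 lines: huwj rmuqu nrqy ieyp wdeu sbx wgu ari gcs
Hunk 6: at line 1 remove [rmuqu,nrqy] add [llo] -> 8 lines: huwj llo ieyp wdeu sbx wgu ari gcs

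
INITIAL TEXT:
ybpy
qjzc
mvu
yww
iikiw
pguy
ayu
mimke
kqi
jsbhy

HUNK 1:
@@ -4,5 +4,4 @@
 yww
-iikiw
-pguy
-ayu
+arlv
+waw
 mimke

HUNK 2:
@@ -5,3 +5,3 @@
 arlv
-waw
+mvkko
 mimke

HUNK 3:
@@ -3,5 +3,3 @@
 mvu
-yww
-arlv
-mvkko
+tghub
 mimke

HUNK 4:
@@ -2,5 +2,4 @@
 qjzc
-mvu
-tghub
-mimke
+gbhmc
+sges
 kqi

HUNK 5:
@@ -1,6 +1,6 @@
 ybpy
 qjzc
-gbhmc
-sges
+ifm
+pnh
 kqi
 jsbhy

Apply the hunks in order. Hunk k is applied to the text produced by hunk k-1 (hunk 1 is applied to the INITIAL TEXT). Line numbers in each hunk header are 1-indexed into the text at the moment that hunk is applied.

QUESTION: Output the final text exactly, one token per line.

Hunk 1: at line 4 remove [iikiw,pguy,ayu] add [arlv,waw] -> 9 lines: ybpy qjzc mvu yww arlv waw mimke kqi jsbhy
Hunk 2: at line 5 remove [waw] add [mvkko] -> 9 lines: ybpy qjzc mvu yww arlv mvkko mimke kqi jsbhy
Hunk 3: at line 3 remove [yww,arlv,mvkko] add [tghub] -> 7 lines: ybpy qjzc mvu tghub mimke kqi jsbhy
Hunk 4: at line 2 remove [mvu,tghub,mimke] add [gbhmc,sges] -> 6 lines: ybpy qjzc gbhmc sges kqi jsbhy
Hunk 5: at line 1 remove [gbhmc,sges] add [ifm,pnh] -> 6 lines: ybpy qjzc ifm pnh kqi jsbhy

Answer: ybpy
qjzc
ifm
pnh
kqi
jsbhy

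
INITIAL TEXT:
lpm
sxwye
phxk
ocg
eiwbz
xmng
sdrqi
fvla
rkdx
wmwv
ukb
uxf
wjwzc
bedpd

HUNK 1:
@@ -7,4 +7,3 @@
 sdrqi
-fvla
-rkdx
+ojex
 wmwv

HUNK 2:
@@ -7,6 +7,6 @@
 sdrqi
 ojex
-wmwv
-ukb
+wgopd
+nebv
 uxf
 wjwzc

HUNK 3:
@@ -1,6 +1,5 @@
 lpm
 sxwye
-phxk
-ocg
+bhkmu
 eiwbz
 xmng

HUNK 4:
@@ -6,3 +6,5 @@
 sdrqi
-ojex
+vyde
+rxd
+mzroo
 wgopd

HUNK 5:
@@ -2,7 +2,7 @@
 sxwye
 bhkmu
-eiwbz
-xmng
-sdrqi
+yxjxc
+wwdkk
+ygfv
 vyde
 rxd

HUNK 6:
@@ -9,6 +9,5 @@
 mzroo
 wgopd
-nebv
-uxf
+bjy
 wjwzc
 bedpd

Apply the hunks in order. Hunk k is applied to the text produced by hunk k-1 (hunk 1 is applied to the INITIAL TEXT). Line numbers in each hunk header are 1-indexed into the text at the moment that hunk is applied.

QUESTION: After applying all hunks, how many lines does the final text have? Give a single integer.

Answer: 13

Derivation:
Hunk 1: at line 7 remove [fvla,rkdx] add [ojex] -> 13 lines: lpm sxwye phxk ocg eiwbz xmng sdrqi ojex wmwv ukb uxf wjwzc bedpd
Hunk 2: at line 7 remove [wmwv,ukb] add [wgopd,nebv] -> 13 lines: lpm sxwye phxk ocg eiwbz xmng sdrqi ojex wgopd nebv uxf wjwzc bedpd
Hunk 3: at line 1 remove [phxk,ocg] add [bhkmu] -> 12 lines: lpm sxwye bhkmu eiwbz xmng sdrqi ojex wgopd nebv uxf wjwzc bedpd
Hunk 4: at line 6 remove [ojex] add [vyde,rxd,mzroo] -> 14 lines: lpm sxwye bhkmu eiwbz xmng sdrqi vyde rxd mzroo wgopd nebv uxf wjwzc bedpd
Hunk 5: at line 2 remove [eiwbz,xmng,sdrqi] add [yxjxc,wwdkk,ygfv] -> 14 lines: lpm sxwye bhkmu yxjxc wwdkk ygfv vyde rxd mzroo wgopd nebv uxf wjwzc bedpd
Hunk 6: at line 9 remove [nebv,uxf] add [bjy] -> 13 lines: lpm sxwye bhkmu yxjxc wwdkk ygfv vyde rxd mzroo wgopd bjy wjwzc bedpd
Final line count: 13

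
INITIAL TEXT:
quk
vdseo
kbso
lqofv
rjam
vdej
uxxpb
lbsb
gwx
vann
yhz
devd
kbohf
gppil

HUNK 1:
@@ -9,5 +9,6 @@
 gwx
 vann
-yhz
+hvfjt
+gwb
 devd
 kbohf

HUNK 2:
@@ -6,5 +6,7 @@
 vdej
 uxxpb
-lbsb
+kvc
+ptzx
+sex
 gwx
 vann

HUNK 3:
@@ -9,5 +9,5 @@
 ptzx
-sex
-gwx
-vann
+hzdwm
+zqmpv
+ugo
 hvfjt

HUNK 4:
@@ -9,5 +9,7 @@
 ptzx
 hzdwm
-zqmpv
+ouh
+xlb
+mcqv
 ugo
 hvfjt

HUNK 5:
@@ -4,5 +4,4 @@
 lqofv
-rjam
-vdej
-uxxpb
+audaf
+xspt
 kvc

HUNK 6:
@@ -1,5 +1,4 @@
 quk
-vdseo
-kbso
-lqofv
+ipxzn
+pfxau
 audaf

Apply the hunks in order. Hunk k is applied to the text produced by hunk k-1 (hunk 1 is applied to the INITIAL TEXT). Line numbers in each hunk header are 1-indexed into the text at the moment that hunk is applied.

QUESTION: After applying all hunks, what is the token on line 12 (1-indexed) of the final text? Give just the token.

Answer: ugo

Derivation:
Hunk 1: at line 9 remove [yhz] add [hvfjt,gwb] -> 15 lines: quk vdseo kbso lqofv rjam vdej uxxpb lbsb gwx vann hvfjt gwb devd kbohf gppil
Hunk 2: at line 6 remove [lbsb] add [kvc,ptzx,sex] -> 17 lines: quk vdseo kbso lqofv rjam vdej uxxpb kvc ptzx sex gwx vann hvfjt gwb devd kbohf gppil
Hunk 3: at line 9 remove [sex,gwx,vann] add [hzdwm,zqmpv,ugo] -> 17 lines: quk vdseo kbso lqofv rjam vdej uxxpb kvc ptzx hzdwm zqmpv ugo hvfjt gwb devd kbohf gppil
Hunk 4: at line 9 remove [zqmpv] add [ouh,xlb,mcqv] -> 19 lines: quk vdseo kbso lqofv rjam vdej uxxpb kvc ptzx hzdwm ouh xlb mcqv ugo hvfjt gwb devd kbohf gppil
Hunk 5: at line 4 remove [rjam,vdej,uxxpb] add [audaf,xspt] -> 18 lines: quk vdseo kbso lqofv audaf xspt kvc ptzx hzdwm ouh xlb mcqv ugo hvfjt gwb devd kbohf gppil
Hunk 6: at line 1 remove [vdseo,kbso,lqofv] add [ipxzn,pfxau] -> 17 lines: quk ipxzn pfxau audaf xspt kvc ptzx hzdwm ouh xlb mcqv ugo hvfjt gwb devd kbohf gppil
Final line 12: ugo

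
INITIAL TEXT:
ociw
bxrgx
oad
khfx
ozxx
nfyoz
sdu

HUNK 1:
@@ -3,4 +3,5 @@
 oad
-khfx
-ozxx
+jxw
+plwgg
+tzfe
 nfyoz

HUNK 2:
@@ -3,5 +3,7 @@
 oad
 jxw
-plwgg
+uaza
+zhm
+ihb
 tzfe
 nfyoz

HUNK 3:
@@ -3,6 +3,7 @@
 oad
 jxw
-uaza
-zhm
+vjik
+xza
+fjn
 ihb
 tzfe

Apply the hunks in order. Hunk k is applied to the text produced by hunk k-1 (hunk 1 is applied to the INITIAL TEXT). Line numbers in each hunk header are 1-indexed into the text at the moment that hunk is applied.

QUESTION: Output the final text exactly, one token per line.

Hunk 1: at line 3 remove [khfx,ozxx] add [jxw,plwgg,tzfe] -> 8 lines: ociw bxrgx oad jxw plwgg tzfe nfyoz sdu
Hunk 2: at line 3 remove [plwgg] add [uaza,zhm,ihb] -> 10 lines: ociw bxrgx oad jxw uaza zhm ihb tzfe nfyoz sdu
Hunk 3: at line 3 remove [uaza,zhm] add [vjik,xza,fjn] -> 11 lines: ociw bxrgx oad jxw vjik xza fjn ihb tzfe nfyoz sdu

Answer: ociw
bxrgx
oad
jxw
vjik
xza
fjn
ihb
tzfe
nfyoz
sdu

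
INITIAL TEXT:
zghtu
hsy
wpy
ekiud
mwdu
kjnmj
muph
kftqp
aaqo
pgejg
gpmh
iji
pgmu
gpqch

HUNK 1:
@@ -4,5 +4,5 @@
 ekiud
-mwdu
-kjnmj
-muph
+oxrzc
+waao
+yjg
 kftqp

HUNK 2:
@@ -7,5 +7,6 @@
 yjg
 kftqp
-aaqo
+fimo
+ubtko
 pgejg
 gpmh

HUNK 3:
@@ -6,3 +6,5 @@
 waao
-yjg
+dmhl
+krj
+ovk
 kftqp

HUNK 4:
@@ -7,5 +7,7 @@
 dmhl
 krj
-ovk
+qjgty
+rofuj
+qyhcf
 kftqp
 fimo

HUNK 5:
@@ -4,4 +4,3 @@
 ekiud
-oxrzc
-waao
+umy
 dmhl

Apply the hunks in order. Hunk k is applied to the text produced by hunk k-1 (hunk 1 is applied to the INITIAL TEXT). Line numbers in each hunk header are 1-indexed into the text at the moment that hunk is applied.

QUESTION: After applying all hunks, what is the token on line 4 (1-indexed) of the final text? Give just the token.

Answer: ekiud

Derivation:
Hunk 1: at line 4 remove [mwdu,kjnmj,muph] add [oxrzc,waao,yjg] -> 14 lines: zghtu hsy wpy ekiud oxrzc waao yjg kftqp aaqo pgejg gpmh iji pgmu gpqch
Hunk 2: at line 7 remove [aaqo] add [fimo,ubtko] -> 15 lines: zghtu hsy wpy ekiud oxrzc waao yjg kftqp fimo ubtko pgejg gpmh iji pgmu gpqch
Hunk 3: at line 6 remove [yjg] add [dmhl,krj,ovk] -> 17 lines: zghtu hsy wpy ekiud oxrzc waao dmhl krj ovk kftqp fimo ubtko pgejg gpmh iji pgmu gpqch
Hunk 4: at line 7 remove [ovk] add [qjgty,rofuj,qyhcf] -> 19 lines: zghtu hsy wpy ekiud oxrzc waao dmhl krj qjgty rofuj qyhcf kftqp fimo ubtko pgejg gpmh iji pgmu gpqch
Hunk 5: at line 4 remove [oxrzc,waao] add [umy] -> 18 lines: zghtu hsy wpy ekiud umy dmhl krj qjgty rofuj qyhcf kftqp fimo ubtko pgejg gpmh iji pgmu gpqch
Final line 4: ekiud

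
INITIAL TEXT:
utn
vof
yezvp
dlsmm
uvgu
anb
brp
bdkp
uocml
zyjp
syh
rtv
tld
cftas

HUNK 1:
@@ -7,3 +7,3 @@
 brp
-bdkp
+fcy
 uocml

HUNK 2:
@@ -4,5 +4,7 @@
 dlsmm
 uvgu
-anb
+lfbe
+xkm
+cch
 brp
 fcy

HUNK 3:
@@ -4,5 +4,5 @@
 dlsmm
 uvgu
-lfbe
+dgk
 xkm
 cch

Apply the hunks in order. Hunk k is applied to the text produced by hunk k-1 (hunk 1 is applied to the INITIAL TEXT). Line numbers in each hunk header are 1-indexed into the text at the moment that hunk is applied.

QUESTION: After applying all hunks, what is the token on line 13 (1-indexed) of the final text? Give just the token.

Answer: syh

Derivation:
Hunk 1: at line 7 remove [bdkp] add [fcy] -> 14 lines: utn vof yezvp dlsmm uvgu anb brp fcy uocml zyjp syh rtv tld cftas
Hunk 2: at line 4 remove [anb] add [lfbe,xkm,cch] -> 16 lines: utn vof yezvp dlsmm uvgu lfbe xkm cch brp fcy uocml zyjp syh rtv tld cftas
Hunk 3: at line 4 remove [lfbe] add [dgk] -> 16 lines: utn vof yezvp dlsmm uvgu dgk xkm cch brp fcy uocml zyjp syh rtv tld cftas
Final line 13: syh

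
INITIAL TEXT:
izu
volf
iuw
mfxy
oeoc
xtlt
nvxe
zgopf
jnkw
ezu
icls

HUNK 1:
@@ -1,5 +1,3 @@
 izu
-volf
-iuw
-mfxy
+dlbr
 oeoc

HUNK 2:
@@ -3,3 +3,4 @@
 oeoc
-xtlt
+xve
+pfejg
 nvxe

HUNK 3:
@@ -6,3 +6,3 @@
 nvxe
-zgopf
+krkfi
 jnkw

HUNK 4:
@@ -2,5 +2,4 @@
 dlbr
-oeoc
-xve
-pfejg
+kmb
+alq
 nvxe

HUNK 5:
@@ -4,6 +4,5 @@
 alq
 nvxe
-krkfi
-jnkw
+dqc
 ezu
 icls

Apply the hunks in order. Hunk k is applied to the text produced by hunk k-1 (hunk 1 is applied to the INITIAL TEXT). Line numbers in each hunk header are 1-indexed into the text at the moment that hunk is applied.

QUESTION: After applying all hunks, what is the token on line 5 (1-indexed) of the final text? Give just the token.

Answer: nvxe

Derivation:
Hunk 1: at line 1 remove [volf,iuw,mfxy] add [dlbr] -> 9 lines: izu dlbr oeoc xtlt nvxe zgopf jnkw ezu icls
Hunk 2: at line 3 remove [xtlt] add [xve,pfejg] -> 10 lines: izu dlbr oeoc xve pfejg nvxe zgopf jnkw ezu icls
Hunk 3: at line 6 remove [zgopf] add [krkfi] -> 10 lines: izu dlbr oeoc xve pfejg nvxe krkfi jnkw ezu icls
Hunk 4: at line 2 remove [oeoc,xve,pfejg] add [kmb,alq] -> 9 lines: izu dlbr kmb alq nvxe krkfi jnkw ezu icls
Hunk 5: at line 4 remove [krkfi,jnkw] add [dqc] -> 8 lines: izu dlbr kmb alq nvxe dqc ezu icls
Final line 5: nvxe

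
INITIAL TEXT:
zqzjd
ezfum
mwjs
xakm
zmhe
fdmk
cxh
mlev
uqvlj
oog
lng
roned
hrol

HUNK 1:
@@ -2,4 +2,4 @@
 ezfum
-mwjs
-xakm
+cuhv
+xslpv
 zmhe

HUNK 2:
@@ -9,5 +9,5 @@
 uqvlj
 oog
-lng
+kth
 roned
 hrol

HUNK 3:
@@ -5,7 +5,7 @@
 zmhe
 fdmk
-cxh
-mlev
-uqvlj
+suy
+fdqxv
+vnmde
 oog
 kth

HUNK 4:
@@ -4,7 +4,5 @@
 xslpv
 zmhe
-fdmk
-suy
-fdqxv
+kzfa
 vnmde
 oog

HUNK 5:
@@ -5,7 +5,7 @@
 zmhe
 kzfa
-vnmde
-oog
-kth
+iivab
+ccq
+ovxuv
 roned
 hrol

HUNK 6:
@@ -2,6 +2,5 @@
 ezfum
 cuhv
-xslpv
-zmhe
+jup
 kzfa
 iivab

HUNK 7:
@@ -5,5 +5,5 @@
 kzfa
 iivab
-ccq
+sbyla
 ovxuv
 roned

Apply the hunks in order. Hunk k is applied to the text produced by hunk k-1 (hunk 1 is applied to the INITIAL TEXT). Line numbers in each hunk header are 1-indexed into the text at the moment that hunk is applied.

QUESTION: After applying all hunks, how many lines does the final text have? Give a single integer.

Answer: 10

Derivation:
Hunk 1: at line 2 remove [mwjs,xakm] add [cuhv,xslpv] -> 13 lines: zqzjd ezfum cuhv xslpv zmhe fdmk cxh mlev uqvlj oog lng roned hrol
Hunk 2: at line 9 remove [lng] add [kth] -> 13 lines: zqzjd ezfum cuhv xslpv zmhe fdmk cxh mlev uqvlj oog kth roned hrol
Hunk 3: at line 5 remove [cxh,mlev,uqvlj] add [suy,fdqxv,vnmde] -> 13 lines: zqzjd ezfum cuhv xslpv zmhe fdmk suy fdqxv vnmde oog kth roned hrol
Hunk 4: at line 4 remove [fdmk,suy,fdqxv] add [kzfa] -> 11 lines: zqzjd ezfum cuhv xslpv zmhe kzfa vnmde oog kth roned hrol
Hunk 5: at line 5 remove [vnmde,oog,kth] add [iivab,ccq,ovxuv] -> 11 lines: zqzjd ezfum cuhv xslpv zmhe kzfa iivab ccq ovxuv roned hrol
Hunk 6: at line 2 remove [xslpv,zmhe] add [jup] -> 10 lines: zqzjd ezfum cuhv jup kzfa iivab ccq ovxuv roned hrol
Hunk 7: at line 5 remove [ccq] add [sbyla] -> 10 lines: zqzjd ezfum cuhv jup kzfa iivab sbyla ovxuv roned hrol
Final line count: 10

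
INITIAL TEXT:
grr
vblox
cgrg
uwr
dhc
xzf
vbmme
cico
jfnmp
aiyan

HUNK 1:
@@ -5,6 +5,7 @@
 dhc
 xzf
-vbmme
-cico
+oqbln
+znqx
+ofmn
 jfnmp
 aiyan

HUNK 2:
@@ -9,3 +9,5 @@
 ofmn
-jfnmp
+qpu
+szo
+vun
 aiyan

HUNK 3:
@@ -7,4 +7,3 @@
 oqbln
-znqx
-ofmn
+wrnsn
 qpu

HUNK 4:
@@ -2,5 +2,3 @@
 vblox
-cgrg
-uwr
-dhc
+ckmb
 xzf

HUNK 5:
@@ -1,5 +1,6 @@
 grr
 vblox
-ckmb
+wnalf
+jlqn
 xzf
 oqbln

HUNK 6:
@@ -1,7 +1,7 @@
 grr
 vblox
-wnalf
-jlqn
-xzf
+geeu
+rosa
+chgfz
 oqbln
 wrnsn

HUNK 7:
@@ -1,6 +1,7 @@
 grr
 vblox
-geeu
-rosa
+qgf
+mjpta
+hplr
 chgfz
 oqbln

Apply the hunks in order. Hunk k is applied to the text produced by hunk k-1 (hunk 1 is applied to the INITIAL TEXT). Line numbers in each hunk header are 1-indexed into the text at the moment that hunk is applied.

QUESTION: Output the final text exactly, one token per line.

Answer: grr
vblox
qgf
mjpta
hplr
chgfz
oqbln
wrnsn
qpu
szo
vun
aiyan

Derivation:
Hunk 1: at line 5 remove [vbmme,cico] add [oqbln,znqx,ofmn] -> 11 lines: grr vblox cgrg uwr dhc xzf oqbln znqx ofmn jfnmp aiyan
Hunk 2: at line 9 remove [jfnmp] add [qpu,szo,vun] -> 13 lines: grr vblox cgrg uwr dhc xzf oqbln znqx ofmn qpu szo vun aiyan
Hunk 3: at line 7 remove [znqx,ofmn] add [wrnsn] -> 12 lines: grr vblox cgrg uwr dhc xzf oqbln wrnsn qpu szo vun aiyan
Hunk 4: at line 2 remove [cgrg,uwr,dhc] add [ckmb] -> 10 lines: grr vblox ckmb xzf oqbln wrnsn qpu szo vun aiyan
Hunk 5: at line 1 remove [ckmb] add [wnalf,jlqn] -> 11 lines: grr vblox wnalf jlqn xzf oqbln wrnsn qpu szo vun aiyan
Hunk 6: at line 1 remove [wnalf,jlqn,xzf] add [geeu,rosa,chgfz] -> 11 lines: grr vblox geeu rosa chgfz oqbln wrnsn qpu szo vun aiyan
Hunk 7: at line 1 remove [geeu,rosa] add [qgf,mjpta,hplr] -> 12 lines: grr vblox qgf mjpta hplr chgfz oqbln wrnsn qpu szo vun aiyan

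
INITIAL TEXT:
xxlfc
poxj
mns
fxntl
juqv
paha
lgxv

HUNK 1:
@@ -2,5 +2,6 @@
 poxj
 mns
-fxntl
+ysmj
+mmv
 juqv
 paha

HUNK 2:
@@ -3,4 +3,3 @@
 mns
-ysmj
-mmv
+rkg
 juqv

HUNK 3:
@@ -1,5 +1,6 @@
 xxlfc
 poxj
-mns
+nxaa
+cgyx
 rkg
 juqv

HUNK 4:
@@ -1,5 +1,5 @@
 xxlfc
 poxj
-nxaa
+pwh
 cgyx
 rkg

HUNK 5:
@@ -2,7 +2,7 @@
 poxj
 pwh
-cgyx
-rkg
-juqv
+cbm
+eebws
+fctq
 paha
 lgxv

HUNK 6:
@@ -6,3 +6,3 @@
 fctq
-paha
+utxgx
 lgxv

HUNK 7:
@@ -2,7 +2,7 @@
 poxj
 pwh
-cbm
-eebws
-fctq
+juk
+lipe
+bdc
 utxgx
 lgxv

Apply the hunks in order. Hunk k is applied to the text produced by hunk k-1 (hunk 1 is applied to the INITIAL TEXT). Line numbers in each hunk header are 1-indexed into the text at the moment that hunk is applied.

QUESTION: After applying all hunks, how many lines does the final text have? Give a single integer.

Hunk 1: at line 2 remove [fxntl] add [ysmj,mmv] -> 8 lines: xxlfc poxj mns ysmj mmv juqv paha lgxv
Hunk 2: at line 3 remove [ysmj,mmv] add [rkg] -> 7 lines: xxlfc poxj mns rkg juqv paha lgxv
Hunk 3: at line 1 remove [mns] add [nxaa,cgyx] -> 8 lines: xxlfc poxj nxaa cgyx rkg juqv paha lgxv
Hunk 4: at line 1 remove [nxaa] add [pwh] -> 8 lines: xxlfc poxj pwh cgyx rkg juqv paha lgxv
Hunk 5: at line 2 remove [cgyx,rkg,juqv] add [cbm,eebws,fctq] -> 8 lines: xxlfc poxj pwh cbm eebws fctq paha lgxv
Hunk 6: at line 6 remove [paha] add [utxgx] -> 8 lines: xxlfc poxj pwh cbm eebws fctq utxgx lgxv
Hunk 7: at line 2 remove [cbm,eebws,fctq] add [juk,lipe,bdc] -> 8 lines: xxlfc poxj pwh juk lipe bdc utxgx lgxv
Final line count: 8

Answer: 8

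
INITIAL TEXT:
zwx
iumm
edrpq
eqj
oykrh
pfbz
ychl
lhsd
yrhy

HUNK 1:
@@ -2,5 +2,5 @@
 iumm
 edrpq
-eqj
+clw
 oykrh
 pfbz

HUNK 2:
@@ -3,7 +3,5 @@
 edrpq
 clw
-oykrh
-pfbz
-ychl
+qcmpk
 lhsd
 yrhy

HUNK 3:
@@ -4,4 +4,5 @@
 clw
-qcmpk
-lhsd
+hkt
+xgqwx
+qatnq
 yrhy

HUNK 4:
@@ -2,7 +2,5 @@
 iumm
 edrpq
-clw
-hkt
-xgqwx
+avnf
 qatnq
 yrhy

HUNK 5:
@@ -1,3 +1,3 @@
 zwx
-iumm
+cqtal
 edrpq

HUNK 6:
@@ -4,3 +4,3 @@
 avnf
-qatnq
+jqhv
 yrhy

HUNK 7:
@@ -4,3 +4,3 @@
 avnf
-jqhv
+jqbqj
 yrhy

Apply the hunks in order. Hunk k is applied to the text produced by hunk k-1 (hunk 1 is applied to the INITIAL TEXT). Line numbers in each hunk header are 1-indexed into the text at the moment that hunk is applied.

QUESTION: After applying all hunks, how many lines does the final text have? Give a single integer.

Answer: 6

Derivation:
Hunk 1: at line 2 remove [eqj] add [clw] -> 9 lines: zwx iumm edrpq clw oykrh pfbz ychl lhsd yrhy
Hunk 2: at line 3 remove [oykrh,pfbz,ychl] add [qcmpk] -> 7 lines: zwx iumm edrpq clw qcmpk lhsd yrhy
Hunk 3: at line 4 remove [qcmpk,lhsd] add [hkt,xgqwx,qatnq] -> 8 lines: zwx iumm edrpq clw hkt xgqwx qatnq yrhy
Hunk 4: at line 2 remove [clw,hkt,xgqwx] add [avnf] -> 6 lines: zwx iumm edrpq avnf qatnq yrhy
Hunk 5: at line 1 remove [iumm] add [cqtal] -> 6 lines: zwx cqtal edrpq avnf qatnq yrhy
Hunk 6: at line 4 remove [qatnq] add [jqhv] -> 6 lines: zwx cqtal edrpq avnf jqhv yrhy
Hunk 7: at line 4 remove [jqhv] add [jqbqj] -> 6 lines: zwx cqtal edrpq avnf jqbqj yrhy
Final line count: 6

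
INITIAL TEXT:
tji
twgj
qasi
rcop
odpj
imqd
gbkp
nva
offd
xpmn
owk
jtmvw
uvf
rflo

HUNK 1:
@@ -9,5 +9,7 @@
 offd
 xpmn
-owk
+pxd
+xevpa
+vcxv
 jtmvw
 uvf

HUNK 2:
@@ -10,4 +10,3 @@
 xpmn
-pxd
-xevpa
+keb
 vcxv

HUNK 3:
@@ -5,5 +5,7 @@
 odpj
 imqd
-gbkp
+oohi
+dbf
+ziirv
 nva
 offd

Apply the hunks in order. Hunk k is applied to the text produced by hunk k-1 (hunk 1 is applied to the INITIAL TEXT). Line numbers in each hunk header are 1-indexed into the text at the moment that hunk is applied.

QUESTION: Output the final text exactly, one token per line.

Answer: tji
twgj
qasi
rcop
odpj
imqd
oohi
dbf
ziirv
nva
offd
xpmn
keb
vcxv
jtmvw
uvf
rflo

Derivation:
Hunk 1: at line 9 remove [owk] add [pxd,xevpa,vcxv] -> 16 lines: tji twgj qasi rcop odpj imqd gbkp nva offd xpmn pxd xevpa vcxv jtmvw uvf rflo
Hunk 2: at line 10 remove [pxd,xevpa] add [keb] -> 15 lines: tji twgj qasi rcop odpj imqd gbkp nva offd xpmn keb vcxv jtmvw uvf rflo
Hunk 3: at line 5 remove [gbkp] add [oohi,dbf,ziirv] -> 17 lines: tji twgj qasi rcop odpj imqd oohi dbf ziirv nva offd xpmn keb vcxv jtmvw uvf rflo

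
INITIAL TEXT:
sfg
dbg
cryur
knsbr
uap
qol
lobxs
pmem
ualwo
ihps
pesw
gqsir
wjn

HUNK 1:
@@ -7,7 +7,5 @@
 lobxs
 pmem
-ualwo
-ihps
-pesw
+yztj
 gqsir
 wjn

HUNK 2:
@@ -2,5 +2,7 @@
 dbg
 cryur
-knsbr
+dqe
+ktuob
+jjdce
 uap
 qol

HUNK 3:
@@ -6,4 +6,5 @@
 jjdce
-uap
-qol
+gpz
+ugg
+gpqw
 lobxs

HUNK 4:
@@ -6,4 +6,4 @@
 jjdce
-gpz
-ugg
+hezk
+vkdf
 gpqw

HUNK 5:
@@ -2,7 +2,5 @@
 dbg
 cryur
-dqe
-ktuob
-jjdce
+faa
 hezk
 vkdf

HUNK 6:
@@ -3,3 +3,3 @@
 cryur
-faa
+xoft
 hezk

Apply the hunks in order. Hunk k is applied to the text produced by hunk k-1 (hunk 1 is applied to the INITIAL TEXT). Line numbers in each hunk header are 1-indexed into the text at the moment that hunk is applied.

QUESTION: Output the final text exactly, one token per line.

Answer: sfg
dbg
cryur
xoft
hezk
vkdf
gpqw
lobxs
pmem
yztj
gqsir
wjn

Derivation:
Hunk 1: at line 7 remove [ualwo,ihps,pesw] add [yztj] -> 11 lines: sfg dbg cryur knsbr uap qol lobxs pmem yztj gqsir wjn
Hunk 2: at line 2 remove [knsbr] add [dqe,ktuob,jjdce] -> 13 lines: sfg dbg cryur dqe ktuob jjdce uap qol lobxs pmem yztj gqsir wjn
Hunk 3: at line 6 remove [uap,qol] add [gpz,ugg,gpqw] -> 14 lines: sfg dbg cryur dqe ktuob jjdce gpz ugg gpqw lobxs pmem yztj gqsir wjn
Hunk 4: at line 6 remove [gpz,ugg] add [hezk,vkdf] -> 14 lines: sfg dbg cryur dqe ktuob jjdce hezk vkdf gpqw lobxs pmem yztj gqsir wjn
Hunk 5: at line 2 remove [dqe,ktuob,jjdce] add [faa] -> 12 lines: sfg dbg cryur faa hezk vkdf gpqw lobxs pmem yztj gqsir wjn
Hunk 6: at line 3 remove [faa] add [xoft] -> 12 lines: sfg dbg cryur xoft hezk vkdf gpqw lobxs pmem yztj gqsir wjn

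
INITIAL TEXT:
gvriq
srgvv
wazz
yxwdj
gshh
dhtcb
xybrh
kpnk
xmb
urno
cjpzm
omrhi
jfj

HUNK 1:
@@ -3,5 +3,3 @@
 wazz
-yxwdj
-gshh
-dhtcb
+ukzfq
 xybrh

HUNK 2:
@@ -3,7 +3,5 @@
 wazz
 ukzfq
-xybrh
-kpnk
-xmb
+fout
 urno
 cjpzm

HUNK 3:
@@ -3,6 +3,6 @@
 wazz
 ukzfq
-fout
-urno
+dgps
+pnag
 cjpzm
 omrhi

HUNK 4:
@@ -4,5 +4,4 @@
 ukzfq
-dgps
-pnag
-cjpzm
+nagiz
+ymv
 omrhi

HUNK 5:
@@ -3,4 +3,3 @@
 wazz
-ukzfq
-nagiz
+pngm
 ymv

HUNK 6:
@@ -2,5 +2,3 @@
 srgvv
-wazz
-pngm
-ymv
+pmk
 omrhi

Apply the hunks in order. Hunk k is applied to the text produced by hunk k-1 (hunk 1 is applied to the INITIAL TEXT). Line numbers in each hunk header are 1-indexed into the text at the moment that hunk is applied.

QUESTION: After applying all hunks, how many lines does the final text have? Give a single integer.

Hunk 1: at line 3 remove [yxwdj,gshh,dhtcb] add [ukzfq] -> 11 lines: gvriq srgvv wazz ukzfq xybrh kpnk xmb urno cjpzm omrhi jfj
Hunk 2: at line 3 remove [xybrh,kpnk,xmb] add [fout] -> 9 lines: gvriq srgvv wazz ukzfq fout urno cjpzm omrhi jfj
Hunk 3: at line 3 remove [fout,urno] add [dgps,pnag] -> 9 lines: gvriq srgvv wazz ukzfq dgps pnag cjpzm omrhi jfj
Hunk 4: at line 4 remove [dgps,pnag,cjpzm] add [nagiz,ymv] -> 8 lines: gvriq srgvv wazz ukzfq nagiz ymv omrhi jfj
Hunk 5: at line 3 remove [ukzfq,nagiz] add [pngm] -> 7 lines: gvriq srgvv wazz pngm ymv omrhi jfj
Hunk 6: at line 2 remove [wazz,pngm,ymv] add [pmk] -> 5 lines: gvriq srgvv pmk omrhi jfj
Final line count: 5

Answer: 5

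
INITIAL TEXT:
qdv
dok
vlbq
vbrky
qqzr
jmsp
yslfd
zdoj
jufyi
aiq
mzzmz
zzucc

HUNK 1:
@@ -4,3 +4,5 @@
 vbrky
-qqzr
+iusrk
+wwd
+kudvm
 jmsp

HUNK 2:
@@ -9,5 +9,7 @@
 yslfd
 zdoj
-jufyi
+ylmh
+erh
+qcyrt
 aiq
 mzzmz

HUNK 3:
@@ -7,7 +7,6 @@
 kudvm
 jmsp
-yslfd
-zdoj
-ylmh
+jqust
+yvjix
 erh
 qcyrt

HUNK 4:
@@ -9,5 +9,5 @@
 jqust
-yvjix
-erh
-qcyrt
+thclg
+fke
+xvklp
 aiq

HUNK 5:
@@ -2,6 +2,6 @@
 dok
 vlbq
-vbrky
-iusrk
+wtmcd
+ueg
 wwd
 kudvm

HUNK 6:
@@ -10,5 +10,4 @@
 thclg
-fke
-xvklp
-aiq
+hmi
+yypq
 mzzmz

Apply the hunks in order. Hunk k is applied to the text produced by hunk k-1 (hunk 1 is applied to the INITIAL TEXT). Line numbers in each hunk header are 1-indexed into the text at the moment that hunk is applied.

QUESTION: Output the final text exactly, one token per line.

Answer: qdv
dok
vlbq
wtmcd
ueg
wwd
kudvm
jmsp
jqust
thclg
hmi
yypq
mzzmz
zzucc

Derivation:
Hunk 1: at line 4 remove [qqzr] add [iusrk,wwd,kudvm] -> 14 lines: qdv dok vlbq vbrky iusrk wwd kudvm jmsp yslfd zdoj jufyi aiq mzzmz zzucc
Hunk 2: at line 9 remove [jufyi] add [ylmh,erh,qcyrt] -> 16 lines: qdv dok vlbq vbrky iusrk wwd kudvm jmsp yslfd zdoj ylmh erh qcyrt aiq mzzmz zzucc
Hunk 3: at line 7 remove [yslfd,zdoj,ylmh] add [jqust,yvjix] -> 15 lines: qdv dok vlbq vbrky iusrk wwd kudvm jmsp jqust yvjix erh qcyrt aiq mzzmz zzucc
Hunk 4: at line 9 remove [yvjix,erh,qcyrt] add [thclg,fke,xvklp] -> 15 lines: qdv dok vlbq vbrky iusrk wwd kudvm jmsp jqust thclg fke xvklp aiq mzzmz zzucc
Hunk 5: at line 2 remove [vbrky,iusrk] add [wtmcd,ueg] -> 15 lines: qdv dok vlbq wtmcd ueg wwd kudvm jmsp jqust thclg fke xvklp aiq mzzmz zzucc
Hunk 6: at line 10 remove [fke,xvklp,aiq] add [hmi,yypq] -> 14 lines: qdv dok vlbq wtmcd ueg wwd kudvm jmsp jqust thclg hmi yypq mzzmz zzucc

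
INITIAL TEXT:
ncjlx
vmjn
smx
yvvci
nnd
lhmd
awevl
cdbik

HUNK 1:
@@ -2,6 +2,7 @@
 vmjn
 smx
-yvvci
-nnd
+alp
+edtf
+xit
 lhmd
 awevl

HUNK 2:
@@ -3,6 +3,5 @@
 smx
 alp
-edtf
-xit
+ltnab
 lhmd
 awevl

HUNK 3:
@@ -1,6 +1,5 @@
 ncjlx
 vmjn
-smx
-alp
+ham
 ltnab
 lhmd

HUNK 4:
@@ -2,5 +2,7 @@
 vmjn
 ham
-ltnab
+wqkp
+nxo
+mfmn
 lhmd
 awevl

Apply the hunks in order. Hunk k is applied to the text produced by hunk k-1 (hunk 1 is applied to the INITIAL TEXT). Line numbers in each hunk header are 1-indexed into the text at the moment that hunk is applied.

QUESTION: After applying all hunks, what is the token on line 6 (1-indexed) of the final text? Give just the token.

Hunk 1: at line 2 remove [yvvci,nnd] add [alp,edtf,xit] -> 9 lines: ncjlx vmjn smx alp edtf xit lhmd awevl cdbik
Hunk 2: at line 3 remove [edtf,xit] add [ltnab] -> 8 lines: ncjlx vmjn smx alp ltnab lhmd awevl cdbik
Hunk 3: at line 1 remove [smx,alp] add [ham] -> 7 lines: ncjlx vmjn ham ltnab lhmd awevl cdbik
Hunk 4: at line 2 remove [ltnab] add [wqkp,nxo,mfmn] -> 9 lines: ncjlx vmjn ham wqkp nxo mfmn lhmd awevl cdbik
Final line 6: mfmn

Answer: mfmn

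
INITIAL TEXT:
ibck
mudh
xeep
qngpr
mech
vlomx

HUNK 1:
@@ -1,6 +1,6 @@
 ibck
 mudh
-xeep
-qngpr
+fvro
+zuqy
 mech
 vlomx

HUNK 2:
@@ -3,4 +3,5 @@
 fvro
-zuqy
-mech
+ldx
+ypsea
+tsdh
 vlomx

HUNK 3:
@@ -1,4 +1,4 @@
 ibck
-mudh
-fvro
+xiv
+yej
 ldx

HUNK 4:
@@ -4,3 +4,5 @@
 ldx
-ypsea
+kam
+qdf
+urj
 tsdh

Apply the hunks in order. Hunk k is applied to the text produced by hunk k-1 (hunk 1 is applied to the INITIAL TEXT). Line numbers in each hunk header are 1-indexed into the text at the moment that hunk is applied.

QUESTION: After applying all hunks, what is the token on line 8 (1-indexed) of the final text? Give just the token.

Hunk 1: at line 1 remove [xeep,qngpr] add [fvro,zuqy] -> 6 lines: ibck mudh fvro zuqy mech vlomx
Hunk 2: at line 3 remove [zuqy,mech] add [ldx,ypsea,tsdh] -> 7 lines: ibck mudh fvro ldx ypsea tsdh vlomx
Hunk 3: at line 1 remove [mudh,fvro] add [xiv,yej] -> 7 lines: ibck xiv yej ldx ypsea tsdh vlomx
Hunk 4: at line 4 remove [ypsea] add [kam,qdf,urj] -> 9 lines: ibck xiv yej ldx kam qdf urj tsdh vlomx
Final line 8: tsdh

Answer: tsdh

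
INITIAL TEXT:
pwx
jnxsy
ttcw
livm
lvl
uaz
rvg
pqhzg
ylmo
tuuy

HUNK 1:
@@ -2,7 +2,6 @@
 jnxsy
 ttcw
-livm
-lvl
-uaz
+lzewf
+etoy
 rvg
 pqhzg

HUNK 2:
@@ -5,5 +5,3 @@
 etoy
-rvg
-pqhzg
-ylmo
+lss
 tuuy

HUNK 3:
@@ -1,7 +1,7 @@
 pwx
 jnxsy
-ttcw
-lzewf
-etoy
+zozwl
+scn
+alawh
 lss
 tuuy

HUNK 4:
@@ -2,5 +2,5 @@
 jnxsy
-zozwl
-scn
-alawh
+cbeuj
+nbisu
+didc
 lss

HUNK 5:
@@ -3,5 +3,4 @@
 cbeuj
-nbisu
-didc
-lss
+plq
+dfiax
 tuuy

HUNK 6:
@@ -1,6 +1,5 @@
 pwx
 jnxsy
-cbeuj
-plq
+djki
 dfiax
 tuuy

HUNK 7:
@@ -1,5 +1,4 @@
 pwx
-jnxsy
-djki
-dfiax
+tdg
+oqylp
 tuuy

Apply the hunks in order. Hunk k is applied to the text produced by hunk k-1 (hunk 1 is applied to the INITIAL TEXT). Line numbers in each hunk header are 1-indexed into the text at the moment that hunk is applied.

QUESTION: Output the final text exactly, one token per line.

Answer: pwx
tdg
oqylp
tuuy

Derivation:
Hunk 1: at line 2 remove [livm,lvl,uaz] add [lzewf,etoy] -> 9 lines: pwx jnxsy ttcw lzewf etoy rvg pqhzg ylmo tuuy
Hunk 2: at line 5 remove [rvg,pqhzg,ylmo] add [lss] -> 7 lines: pwx jnxsy ttcw lzewf etoy lss tuuy
Hunk 3: at line 1 remove [ttcw,lzewf,etoy] add [zozwl,scn,alawh] -> 7 lines: pwx jnxsy zozwl scn alawh lss tuuy
Hunk 4: at line 2 remove [zozwl,scn,alawh] add [cbeuj,nbisu,didc] -> 7 lines: pwx jnxsy cbeuj nbisu didc lss tuuy
Hunk 5: at line 3 remove [nbisu,didc,lss] add [plq,dfiax] -> 6 lines: pwx jnxsy cbeuj plq dfiax tuuy
Hunk 6: at line 1 remove [cbeuj,plq] add [djki] -> 5 lines: pwx jnxsy djki dfiax tuuy
Hunk 7: at line 1 remove [jnxsy,djki,dfiax] add [tdg,oqylp] -> 4 lines: pwx tdg oqylp tuuy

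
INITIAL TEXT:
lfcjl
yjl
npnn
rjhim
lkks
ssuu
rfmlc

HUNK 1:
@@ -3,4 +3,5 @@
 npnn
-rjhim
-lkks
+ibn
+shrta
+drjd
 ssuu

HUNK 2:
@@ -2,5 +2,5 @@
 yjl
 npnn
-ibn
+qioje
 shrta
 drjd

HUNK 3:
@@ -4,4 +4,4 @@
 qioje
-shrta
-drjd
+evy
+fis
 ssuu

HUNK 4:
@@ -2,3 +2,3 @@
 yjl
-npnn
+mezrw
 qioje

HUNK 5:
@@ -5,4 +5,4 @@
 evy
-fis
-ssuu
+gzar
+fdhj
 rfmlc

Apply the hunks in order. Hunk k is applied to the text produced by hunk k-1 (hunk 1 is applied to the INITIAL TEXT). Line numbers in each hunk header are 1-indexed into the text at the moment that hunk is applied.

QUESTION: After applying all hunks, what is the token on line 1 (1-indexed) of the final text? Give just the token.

Answer: lfcjl

Derivation:
Hunk 1: at line 3 remove [rjhim,lkks] add [ibn,shrta,drjd] -> 8 lines: lfcjl yjl npnn ibn shrta drjd ssuu rfmlc
Hunk 2: at line 2 remove [ibn] add [qioje] -> 8 lines: lfcjl yjl npnn qioje shrta drjd ssuu rfmlc
Hunk 3: at line 4 remove [shrta,drjd] add [evy,fis] -> 8 lines: lfcjl yjl npnn qioje evy fis ssuu rfmlc
Hunk 4: at line 2 remove [npnn] add [mezrw] -> 8 lines: lfcjl yjl mezrw qioje evy fis ssuu rfmlc
Hunk 5: at line 5 remove [fis,ssuu] add [gzar,fdhj] -> 8 lines: lfcjl yjl mezrw qioje evy gzar fdhj rfmlc
Final line 1: lfcjl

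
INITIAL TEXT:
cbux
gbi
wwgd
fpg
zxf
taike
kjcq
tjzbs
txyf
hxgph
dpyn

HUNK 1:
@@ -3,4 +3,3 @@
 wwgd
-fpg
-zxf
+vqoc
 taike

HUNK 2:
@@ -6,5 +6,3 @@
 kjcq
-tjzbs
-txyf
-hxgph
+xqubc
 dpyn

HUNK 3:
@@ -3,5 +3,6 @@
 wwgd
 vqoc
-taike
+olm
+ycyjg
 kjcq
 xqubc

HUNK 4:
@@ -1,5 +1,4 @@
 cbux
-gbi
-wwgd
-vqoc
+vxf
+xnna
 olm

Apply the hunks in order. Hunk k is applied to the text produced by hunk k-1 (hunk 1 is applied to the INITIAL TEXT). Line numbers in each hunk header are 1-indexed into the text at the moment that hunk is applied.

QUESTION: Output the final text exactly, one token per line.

Hunk 1: at line 3 remove [fpg,zxf] add [vqoc] -> 10 lines: cbux gbi wwgd vqoc taike kjcq tjzbs txyf hxgph dpyn
Hunk 2: at line 6 remove [tjzbs,txyf,hxgph] add [xqubc] -> 8 lines: cbux gbi wwgd vqoc taike kjcq xqubc dpyn
Hunk 3: at line 3 remove [taike] add [olm,ycyjg] -> 9 lines: cbux gbi wwgd vqoc olm ycyjg kjcq xqubc dpyn
Hunk 4: at line 1 remove [gbi,wwgd,vqoc] add [vxf,xnna] -> 8 lines: cbux vxf xnna olm ycyjg kjcq xqubc dpyn

Answer: cbux
vxf
xnna
olm
ycyjg
kjcq
xqubc
dpyn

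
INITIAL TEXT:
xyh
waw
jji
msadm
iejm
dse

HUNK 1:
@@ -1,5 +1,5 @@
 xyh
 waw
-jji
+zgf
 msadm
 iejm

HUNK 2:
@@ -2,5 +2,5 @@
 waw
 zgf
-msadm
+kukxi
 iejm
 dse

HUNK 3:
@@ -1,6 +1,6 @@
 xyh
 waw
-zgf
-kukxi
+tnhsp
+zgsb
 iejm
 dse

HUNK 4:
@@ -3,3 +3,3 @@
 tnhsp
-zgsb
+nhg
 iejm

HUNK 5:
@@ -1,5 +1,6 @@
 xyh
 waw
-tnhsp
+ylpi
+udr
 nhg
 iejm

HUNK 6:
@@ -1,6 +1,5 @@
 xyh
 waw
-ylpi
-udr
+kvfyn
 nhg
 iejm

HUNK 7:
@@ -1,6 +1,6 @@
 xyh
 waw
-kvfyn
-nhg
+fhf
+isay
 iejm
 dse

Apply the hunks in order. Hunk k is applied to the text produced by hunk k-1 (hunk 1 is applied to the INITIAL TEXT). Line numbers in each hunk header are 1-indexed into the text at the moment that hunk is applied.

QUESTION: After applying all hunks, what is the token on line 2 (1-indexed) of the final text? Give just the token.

Hunk 1: at line 1 remove [jji] add [zgf] -> 6 lines: xyh waw zgf msadm iejm dse
Hunk 2: at line 2 remove [msadm] add [kukxi] -> 6 lines: xyh waw zgf kukxi iejm dse
Hunk 3: at line 1 remove [zgf,kukxi] add [tnhsp,zgsb] -> 6 lines: xyh waw tnhsp zgsb iejm dse
Hunk 4: at line 3 remove [zgsb] add [nhg] -> 6 lines: xyh waw tnhsp nhg iejm dse
Hunk 5: at line 1 remove [tnhsp] add [ylpi,udr] -> 7 lines: xyh waw ylpi udr nhg iejm dse
Hunk 6: at line 1 remove [ylpi,udr] add [kvfyn] -> 6 lines: xyh waw kvfyn nhg iejm dse
Hunk 7: at line 1 remove [kvfyn,nhg] add [fhf,isay] -> 6 lines: xyh waw fhf isay iejm dse
Final line 2: waw

Answer: waw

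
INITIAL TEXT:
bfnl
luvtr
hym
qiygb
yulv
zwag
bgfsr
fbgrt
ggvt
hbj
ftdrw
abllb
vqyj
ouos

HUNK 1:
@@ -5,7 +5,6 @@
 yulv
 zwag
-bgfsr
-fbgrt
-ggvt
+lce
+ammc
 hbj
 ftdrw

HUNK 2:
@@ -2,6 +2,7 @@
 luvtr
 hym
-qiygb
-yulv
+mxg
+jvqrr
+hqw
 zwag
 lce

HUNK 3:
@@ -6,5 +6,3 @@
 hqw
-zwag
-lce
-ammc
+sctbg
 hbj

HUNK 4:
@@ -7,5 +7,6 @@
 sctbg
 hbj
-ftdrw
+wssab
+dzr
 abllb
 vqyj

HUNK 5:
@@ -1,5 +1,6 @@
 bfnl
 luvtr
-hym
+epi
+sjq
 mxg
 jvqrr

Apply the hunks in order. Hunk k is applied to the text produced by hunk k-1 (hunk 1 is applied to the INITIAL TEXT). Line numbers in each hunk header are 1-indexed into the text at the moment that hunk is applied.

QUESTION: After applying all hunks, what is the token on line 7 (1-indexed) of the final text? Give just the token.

Answer: hqw

Derivation:
Hunk 1: at line 5 remove [bgfsr,fbgrt,ggvt] add [lce,ammc] -> 13 lines: bfnl luvtr hym qiygb yulv zwag lce ammc hbj ftdrw abllb vqyj ouos
Hunk 2: at line 2 remove [qiygb,yulv] add [mxg,jvqrr,hqw] -> 14 lines: bfnl luvtr hym mxg jvqrr hqw zwag lce ammc hbj ftdrw abllb vqyj ouos
Hunk 3: at line 6 remove [zwag,lce,ammc] add [sctbg] -> 12 lines: bfnl luvtr hym mxg jvqrr hqw sctbg hbj ftdrw abllb vqyj ouos
Hunk 4: at line 7 remove [ftdrw] add [wssab,dzr] -> 13 lines: bfnl luvtr hym mxg jvqrr hqw sctbg hbj wssab dzr abllb vqyj ouos
Hunk 5: at line 1 remove [hym] add [epi,sjq] -> 14 lines: bfnl luvtr epi sjq mxg jvqrr hqw sctbg hbj wssab dzr abllb vqyj ouos
Final line 7: hqw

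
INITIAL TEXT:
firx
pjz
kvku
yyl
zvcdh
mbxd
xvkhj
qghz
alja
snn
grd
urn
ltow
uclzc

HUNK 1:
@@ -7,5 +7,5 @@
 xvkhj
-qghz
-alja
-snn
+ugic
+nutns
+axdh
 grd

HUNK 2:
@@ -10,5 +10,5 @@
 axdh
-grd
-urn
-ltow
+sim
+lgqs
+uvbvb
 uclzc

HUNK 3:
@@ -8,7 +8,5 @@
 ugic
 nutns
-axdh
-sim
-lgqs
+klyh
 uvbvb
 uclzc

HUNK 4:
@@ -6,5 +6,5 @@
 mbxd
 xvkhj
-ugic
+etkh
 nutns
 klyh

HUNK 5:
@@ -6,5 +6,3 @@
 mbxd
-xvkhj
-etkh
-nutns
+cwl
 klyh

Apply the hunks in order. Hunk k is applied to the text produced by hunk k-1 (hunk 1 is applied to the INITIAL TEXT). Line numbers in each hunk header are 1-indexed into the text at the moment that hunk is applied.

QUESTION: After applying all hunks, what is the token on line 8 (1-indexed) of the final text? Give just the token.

Answer: klyh

Derivation:
Hunk 1: at line 7 remove [qghz,alja,snn] add [ugic,nutns,axdh] -> 14 lines: firx pjz kvku yyl zvcdh mbxd xvkhj ugic nutns axdh grd urn ltow uclzc
Hunk 2: at line 10 remove [grd,urn,ltow] add [sim,lgqs,uvbvb] -> 14 lines: firx pjz kvku yyl zvcdh mbxd xvkhj ugic nutns axdh sim lgqs uvbvb uclzc
Hunk 3: at line 8 remove [axdh,sim,lgqs] add [klyh] -> 12 lines: firx pjz kvku yyl zvcdh mbxd xvkhj ugic nutns klyh uvbvb uclzc
Hunk 4: at line 6 remove [ugic] add [etkh] -> 12 lines: firx pjz kvku yyl zvcdh mbxd xvkhj etkh nutns klyh uvbvb uclzc
Hunk 5: at line 6 remove [xvkhj,etkh,nutns] add [cwl] -> 10 lines: firx pjz kvku yyl zvcdh mbxd cwl klyh uvbvb uclzc
Final line 8: klyh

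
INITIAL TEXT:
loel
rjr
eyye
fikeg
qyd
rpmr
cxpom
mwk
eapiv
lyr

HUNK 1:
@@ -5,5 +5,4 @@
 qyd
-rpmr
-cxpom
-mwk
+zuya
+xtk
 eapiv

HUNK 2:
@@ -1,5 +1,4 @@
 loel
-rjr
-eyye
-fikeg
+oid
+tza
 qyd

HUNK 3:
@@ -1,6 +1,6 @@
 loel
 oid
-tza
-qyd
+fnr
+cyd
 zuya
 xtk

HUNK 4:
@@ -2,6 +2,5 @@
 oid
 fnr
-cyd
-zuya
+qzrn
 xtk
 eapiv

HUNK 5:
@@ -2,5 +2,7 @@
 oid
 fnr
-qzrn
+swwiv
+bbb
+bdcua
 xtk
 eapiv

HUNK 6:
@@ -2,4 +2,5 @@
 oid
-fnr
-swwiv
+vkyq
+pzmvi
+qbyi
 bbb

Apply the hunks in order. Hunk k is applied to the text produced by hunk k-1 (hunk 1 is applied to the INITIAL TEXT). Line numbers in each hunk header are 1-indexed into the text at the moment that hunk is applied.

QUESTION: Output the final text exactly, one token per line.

Hunk 1: at line 5 remove [rpmr,cxpom,mwk] add [zuya,xtk] -> 9 lines: loel rjr eyye fikeg qyd zuya xtk eapiv lyr
Hunk 2: at line 1 remove [rjr,eyye,fikeg] add [oid,tza] -> 8 lines: loel oid tza qyd zuya xtk eapiv lyr
Hunk 3: at line 1 remove [tza,qyd] add [fnr,cyd] -> 8 lines: loel oid fnr cyd zuya xtk eapiv lyr
Hunk 4: at line 2 remove [cyd,zuya] add [qzrn] -> 7 lines: loel oid fnr qzrn xtk eapiv lyr
Hunk 5: at line 2 remove [qzrn] add [swwiv,bbb,bdcua] -> 9 lines: loel oid fnr swwiv bbb bdcua xtk eapiv lyr
Hunk 6: at line 2 remove [fnr,swwiv] add [vkyq,pzmvi,qbyi] -> 10 lines: loel oid vkyq pzmvi qbyi bbb bdcua xtk eapiv lyr

Answer: loel
oid
vkyq
pzmvi
qbyi
bbb
bdcua
xtk
eapiv
lyr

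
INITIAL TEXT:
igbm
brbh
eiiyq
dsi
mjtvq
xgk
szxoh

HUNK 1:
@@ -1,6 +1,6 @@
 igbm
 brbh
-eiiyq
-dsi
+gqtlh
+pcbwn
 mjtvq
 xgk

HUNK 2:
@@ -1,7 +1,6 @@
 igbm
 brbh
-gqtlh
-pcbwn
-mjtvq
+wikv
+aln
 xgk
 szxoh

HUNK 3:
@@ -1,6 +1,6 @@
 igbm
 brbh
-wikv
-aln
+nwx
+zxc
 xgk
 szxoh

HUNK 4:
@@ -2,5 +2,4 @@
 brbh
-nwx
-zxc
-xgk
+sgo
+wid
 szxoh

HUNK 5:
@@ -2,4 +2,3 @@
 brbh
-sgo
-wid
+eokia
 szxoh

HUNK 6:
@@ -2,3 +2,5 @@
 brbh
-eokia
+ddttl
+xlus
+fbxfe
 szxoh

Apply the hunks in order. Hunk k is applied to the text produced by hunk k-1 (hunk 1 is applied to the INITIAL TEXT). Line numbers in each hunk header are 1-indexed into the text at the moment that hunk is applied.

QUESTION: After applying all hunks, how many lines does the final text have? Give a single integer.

Answer: 6

Derivation:
Hunk 1: at line 1 remove [eiiyq,dsi] add [gqtlh,pcbwn] -> 7 lines: igbm brbh gqtlh pcbwn mjtvq xgk szxoh
Hunk 2: at line 1 remove [gqtlh,pcbwn,mjtvq] add [wikv,aln] -> 6 lines: igbm brbh wikv aln xgk szxoh
Hunk 3: at line 1 remove [wikv,aln] add [nwx,zxc] -> 6 lines: igbm brbh nwx zxc xgk szxoh
Hunk 4: at line 2 remove [nwx,zxc,xgk] add [sgo,wid] -> 5 lines: igbm brbh sgo wid szxoh
Hunk 5: at line 2 remove [sgo,wid] add [eokia] -> 4 lines: igbm brbh eokia szxoh
Hunk 6: at line 2 remove [eokia] add [ddttl,xlus,fbxfe] -> 6 lines: igbm brbh ddttl xlus fbxfe szxoh
Final line count: 6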